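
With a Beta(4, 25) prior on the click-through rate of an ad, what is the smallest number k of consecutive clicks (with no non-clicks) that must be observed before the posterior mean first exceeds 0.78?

k = 85

After k clicks and 0 non-clicks the posterior is Beta(4+k, 25), with mean (4+k)/(4+25+k).
Set (4+k)/(29+k) > 0.78 and solve: k > (0.78·29 − 4)/(1 − 0.78) = 84.636.
The smallest integer exceeding 84.636 is 85, and checking k=85: (89)/(114) = 0.7807 > 0.78.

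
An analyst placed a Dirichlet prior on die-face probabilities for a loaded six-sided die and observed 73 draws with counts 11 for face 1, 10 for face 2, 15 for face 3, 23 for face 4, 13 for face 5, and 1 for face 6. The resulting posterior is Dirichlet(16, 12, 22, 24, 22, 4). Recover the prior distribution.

Dirichlet(5, 2, 7, 1, 9, 3)

For a Dirichlet(α) prior with multinomial counts c, the posterior is Dirichlet(α + c) componentwise.
Subtract each count from the matching posterior parameter: 16−11=5, 12−10=2, 22−15=7, 24−23=1, 22−13=9, 4−1=3.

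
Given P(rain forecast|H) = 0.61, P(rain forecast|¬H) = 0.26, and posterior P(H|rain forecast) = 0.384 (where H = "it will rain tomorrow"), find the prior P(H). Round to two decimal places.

Bayes' rule in odds form gives O(H|E) = O(H)·[P(E|H)/P(E|¬H)], hence O(H) = O(H|E)/LR.
Posterior odds = 0.384/(1−0.384) = 0.6234. LR = 0.61/0.26 = 2.3462.
Prior odds = 0.6234/2.3462 = 0.2657, so P(H) = 0.2657/(1+0.2657) ≈ 0.21.

P(H) = 0.21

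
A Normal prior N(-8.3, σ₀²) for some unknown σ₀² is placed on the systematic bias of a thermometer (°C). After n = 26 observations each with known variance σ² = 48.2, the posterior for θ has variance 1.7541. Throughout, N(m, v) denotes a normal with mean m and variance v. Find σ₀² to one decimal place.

σ₀² = 32.6

For the Normal–Normal model with known σ², precisions add: τ_n = τ₀ + n/σ².
So 1/σ₀² = 1/1.7541 − 26/48.2 = 0.570093 − 0.539419 = 0.030674.
Hence σ₀² = 1/0.030674 ≈ 32.6.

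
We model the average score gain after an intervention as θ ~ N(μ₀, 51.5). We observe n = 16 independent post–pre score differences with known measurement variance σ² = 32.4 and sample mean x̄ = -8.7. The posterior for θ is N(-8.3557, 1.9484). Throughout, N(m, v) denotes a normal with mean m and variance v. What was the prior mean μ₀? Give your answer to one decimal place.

The posterior mean is a precision-weighted average: μ_n = (τ₀μ₀ + τ_data·x̄)/(τ₀+τ_data), with τ₀=1/σ₀² and τ_data=n/σ².
Here τ₀ = 1/51.5 = 0.019417 and τ_data = 16/32.4 = 0.493827, so τ_n = 0.513244.
Rearranging for μ₀: μ₀ = (μ_n·τ_n − τ_data·x̄)/τ₀ = (-8.3557·0.513244 − 0.493827·-8.7) / 0.019417 = 0.007782/0.019417 ≈ 0.4.

μ₀ = 0.4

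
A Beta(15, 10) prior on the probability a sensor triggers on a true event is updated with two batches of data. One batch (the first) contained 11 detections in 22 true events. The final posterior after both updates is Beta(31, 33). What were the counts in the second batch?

5 detections and 12 misses

Because Beta–binomial updating is additive in the counts, the combined data contributed (α_post−α_prior, β_post−β_prior) successes and failures.
Total across both batches: 31−15=16 detections, 33−10=23 misses.
Subtract the first batch: 16−11=5 detections and 23−11=12 misses.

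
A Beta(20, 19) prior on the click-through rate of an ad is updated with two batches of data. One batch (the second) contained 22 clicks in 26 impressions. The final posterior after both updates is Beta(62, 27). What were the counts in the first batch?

20 clicks and 4 non-clicks

Sequential conjugate updates are equivalent to a single update on the pooled data, so total successes = posterior α − prior α and total failures = posterior β − prior β.
Total across both batches: 62−20=42 clicks, 27−19=8 non-clicks.
Subtract the second batch: 42−22=20 clicks and 8−4=4 non-clicks.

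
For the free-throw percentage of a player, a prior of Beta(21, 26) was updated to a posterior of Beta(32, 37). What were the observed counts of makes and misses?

Beta is conjugate to the binomial likelihood: posterior = Beta(α+s, β+f).
Match parameters: s=32−21=11, f=37−26=11.

11 makes and 11 misses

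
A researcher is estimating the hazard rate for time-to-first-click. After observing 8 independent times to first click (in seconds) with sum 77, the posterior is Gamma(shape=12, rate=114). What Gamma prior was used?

For an exponential likelihood with a Gamma(α, β) prior on the rate, n observations with total T give posterior Gamma(α+n, β+T).
So α = 12 − 8 = 4 and β = 114 − 77 = 37.

Gamma(shape=4, rate=37)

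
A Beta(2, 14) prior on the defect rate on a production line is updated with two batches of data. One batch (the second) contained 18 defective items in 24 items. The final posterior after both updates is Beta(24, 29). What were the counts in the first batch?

Sequential conjugate updates are equivalent to a single update on the pooled data, so total successes = posterior α − prior α and total failures = posterior β − prior β.
Total across both batches: 24−2=22 defective items, 29−14=15 good items.
Subtract the second batch: 22−18=4 defective items and 15−6=9 good items.

4 defective items and 9 good items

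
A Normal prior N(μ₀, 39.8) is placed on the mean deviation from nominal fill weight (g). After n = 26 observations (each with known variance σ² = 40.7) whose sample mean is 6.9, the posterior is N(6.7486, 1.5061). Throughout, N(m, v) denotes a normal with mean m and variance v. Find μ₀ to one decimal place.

μ₀ = 2.9

The posterior mean is a precision-weighted average: μ_n = (τ₀μ₀ + τ_data·x̄)/(τ₀+τ_data), with τ₀=1/σ₀² and τ_data=n/σ².
Here τ₀ = 1/39.8 = 0.025126 and τ_data = 26/40.7 = 0.638821, so τ_n = 0.663947.
Rearranging for μ₀: μ₀ = (μ_n·τ_n − τ_data·x̄)/τ₀ = (6.7486·0.663947 − 0.638821·6.9) / 0.025126 = 0.072848/0.025126 ≈ 2.9.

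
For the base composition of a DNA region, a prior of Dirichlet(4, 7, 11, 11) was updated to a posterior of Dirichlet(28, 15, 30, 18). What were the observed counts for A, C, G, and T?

counts (24, 8, 19, 7)

For a Dirichlet(α) prior with multinomial counts c, the posterior is Dirichlet(α + c) componentwise.
Counts are posterior − prior componentwise: 28−4=24, 15−7=8, 30−11=19, 18−11=7.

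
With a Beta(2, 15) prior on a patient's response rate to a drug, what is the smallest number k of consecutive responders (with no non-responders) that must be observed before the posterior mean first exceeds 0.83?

After k responders and 0 non-responders the posterior is Beta(2+k, 15), with mean (2+k)/(2+15+k).
Set (2+k)/(17+k) > 0.83 and solve: k > (0.83·17 − 2)/(1 − 0.83) = 71.235.
The smallest integer exceeding 71.235 is 72, and checking k=72: (74)/(89) = 0.8315 > 0.83.

k = 72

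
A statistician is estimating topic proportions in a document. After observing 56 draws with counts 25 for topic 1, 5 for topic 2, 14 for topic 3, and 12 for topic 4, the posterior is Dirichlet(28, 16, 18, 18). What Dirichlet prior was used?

For a Dirichlet(α) prior with multinomial counts c, the posterior is Dirichlet(α + c) componentwise.
Subtract each count from the matching posterior parameter: 28−25=3, 16−5=11, 18−14=4, 18−12=6.

Dirichlet(3, 11, 4, 6)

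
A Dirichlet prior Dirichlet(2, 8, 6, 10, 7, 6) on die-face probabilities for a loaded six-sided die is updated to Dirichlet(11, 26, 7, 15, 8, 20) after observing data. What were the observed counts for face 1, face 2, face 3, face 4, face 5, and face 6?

counts (9, 18, 1, 5, 1, 14)

For a Dirichlet(α) prior with multinomial counts c, the posterior is Dirichlet(α + c) componentwise.
Counts are posterior − prior componentwise: 11−2=9, 26−8=18, 7−6=1, 15−10=5, 8−7=1, 20−6=14.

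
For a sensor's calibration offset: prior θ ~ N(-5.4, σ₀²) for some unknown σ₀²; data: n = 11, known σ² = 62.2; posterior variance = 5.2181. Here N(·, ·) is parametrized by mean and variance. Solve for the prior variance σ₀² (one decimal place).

σ₀² = 67.6

For the Normal–Normal model with known σ², precisions add: τ_n = τ₀ + n/σ².
So 1/σ₀² = 1/5.2181 − 11/62.2 = 0.191641 − 0.176849 = 0.014792.
Hence σ₀² = 1/0.014792 ≈ 67.6.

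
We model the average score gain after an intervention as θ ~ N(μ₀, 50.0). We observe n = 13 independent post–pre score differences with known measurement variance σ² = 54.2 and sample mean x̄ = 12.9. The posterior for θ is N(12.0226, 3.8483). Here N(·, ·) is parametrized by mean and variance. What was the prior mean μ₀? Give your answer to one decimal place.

The posterior mean is a precision-weighted average: μ_n = (τ₀μ₀ + τ_data·x̄)/(τ₀+τ_data), with τ₀=1/σ₀² and τ_data=n/σ².
Here τ₀ = 1/50.0 = 0.020000 and τ_data = 13/54.2 = 0.239852, so τ_n = 0.259852.
Rearranging for μ₀: μ₀ = (μ_n·τ_n − τ_data·x̄)/τ₀ = (12.0226·0.259852 − 0.239852·12.9) / 0.020000 = 0.030006/0.020000 ≈ 1.5.

μ₀ = 1.5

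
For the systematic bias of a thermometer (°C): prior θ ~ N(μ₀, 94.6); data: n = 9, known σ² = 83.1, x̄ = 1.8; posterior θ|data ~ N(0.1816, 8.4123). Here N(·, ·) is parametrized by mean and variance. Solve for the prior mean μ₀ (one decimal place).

μ₀ = -16.4

The posterior mean is a precision-weighted average: μ_n = (τ₀μ₀ + τ_data·x̄)/(τ₀+τ_data), with τ₀=1/σ₀² and τ_data=n/σ².
Here τ₀ = 1/94.6 = 0.010571 and τ_data = 9/83.1 = 0.108303, so τ_n = 0.118874.
Rearranging for μ₀: μ₀ = (μ_n·τ_n − τ_data·x̄)/τ₀ = (0.1816·0.118874 − 0.108303·1.8) / 0.010571 = -0.173358/0.010571 ≈ -16.4.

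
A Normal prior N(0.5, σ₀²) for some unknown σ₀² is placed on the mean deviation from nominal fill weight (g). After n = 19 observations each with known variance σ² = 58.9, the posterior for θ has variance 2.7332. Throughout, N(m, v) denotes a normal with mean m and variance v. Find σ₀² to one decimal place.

Posterior precision equals prior precision plus data precision: 1/σ_n² = 1/σ₀² + n/σ².
So 1/σ₀² = 1/2.7332 − 19/58.9 = 0.365872 − 0.322581 = 0.043291.
Hence σ₀² = 1/0.043291 ≈ 23.1.

σ₀² = 23.1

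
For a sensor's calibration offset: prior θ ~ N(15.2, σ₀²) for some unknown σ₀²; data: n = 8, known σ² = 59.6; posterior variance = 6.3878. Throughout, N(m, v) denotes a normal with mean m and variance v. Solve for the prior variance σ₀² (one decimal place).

σ₀² = 44.8

Posterior precision equals prior precision plus data precision: 1/σ_n² = 1/σ₀² + n/σ².
So 1/σ₀² = 1/6.3878 − 8/59.6 = 0.156548 − 0.134228 = 0.022320.
Hence σ₀² = 1/0.022320 ≈ 44.8.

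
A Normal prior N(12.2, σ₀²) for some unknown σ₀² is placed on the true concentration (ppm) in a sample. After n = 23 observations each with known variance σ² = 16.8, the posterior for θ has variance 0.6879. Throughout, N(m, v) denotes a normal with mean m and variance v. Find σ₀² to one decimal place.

σ₀² = 11.8

Posterior precision equals prior precision plus data precision: 1/σ_n² = 1/σ₀² + n/σ².
So 1/σ₀² = 1/0.6879 − 23/16.8 = 1.453700 − 1.369048 = 0.084652.
Hence σ₀² = 1/0.084652 ≈ 11.8.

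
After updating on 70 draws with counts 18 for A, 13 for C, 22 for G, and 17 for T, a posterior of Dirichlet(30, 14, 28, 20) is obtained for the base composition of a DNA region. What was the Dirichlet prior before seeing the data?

Dirichlet(12, 1, 6, 3)

For a Dirichlet(α) prior with multinomial counts c, the posterior is Dirichlet(α + c) componentwise.
Subtract each count from the matching posterior parameter: 30−18=12, 14−13=1, 28−22=6, 20−17=3.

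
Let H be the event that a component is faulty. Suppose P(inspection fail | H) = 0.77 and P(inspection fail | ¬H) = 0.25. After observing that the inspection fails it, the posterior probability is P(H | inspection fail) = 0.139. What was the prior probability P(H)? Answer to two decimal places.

In odds form, posterior odds = prior odds × likelihood ratio, so prior odds = posterior odds ÷ LR.
Posterior odds = 0.139/(1−0.139) = 0.1614. LR = 0.77/0.25 = 3.0800.
Prior odds = 0.1614/3.0800 = 0.0524, so P(H) = 0.0524/(1+0.0524) ≈ 0.05.

P(H) = 0.05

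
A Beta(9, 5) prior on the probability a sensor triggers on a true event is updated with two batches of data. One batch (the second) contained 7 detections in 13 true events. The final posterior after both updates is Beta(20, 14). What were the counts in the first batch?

Sequential conjugate updates are equivalent to a single update on the pooled data, so total successes = posterior α − prior α and total failures = posterior β − prior β.
Total across both batches: 20−9=11 detections, 14−5=9 misses.
Subtract the second batch: 11−7=4 detections and 9−6=3 misses.

4 detections and 3 misses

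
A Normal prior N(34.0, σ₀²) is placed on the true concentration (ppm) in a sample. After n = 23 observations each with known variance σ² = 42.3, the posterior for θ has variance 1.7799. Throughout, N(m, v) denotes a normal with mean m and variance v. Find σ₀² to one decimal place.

σ₀² = 55.3

Posterior precision equals prior precision plus data precision: 1/σ_n² = 1/σ₀² + n/σ².
So 1/σ₀² = 1/1.7799 − 23/42.3 = 0.561829 − 0.543735 = 0.018094.
Hence σ₀² = 1/0.018094 ≈ 55.3.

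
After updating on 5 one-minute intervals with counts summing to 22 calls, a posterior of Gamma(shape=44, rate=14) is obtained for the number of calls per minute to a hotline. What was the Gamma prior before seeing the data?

Gamma(shape=22, rate=9)

Gamma–Poisson conjugacy: posterior shape = α + Σxᵢ, posterior rate = β + n.
So α = 44 − 22 = 22 and β = 14 − 5 = 9.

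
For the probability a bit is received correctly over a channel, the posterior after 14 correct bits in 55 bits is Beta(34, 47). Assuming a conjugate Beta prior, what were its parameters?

Beta(20, 6)

Under Beta–binomial conjugacy the posterior parameters are (α+s, β+f).
So α = 34 − 14 = 20 and β = 47 − 41 = 6.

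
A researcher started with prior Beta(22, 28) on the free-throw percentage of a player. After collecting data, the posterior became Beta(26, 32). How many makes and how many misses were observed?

4 makes and 4 misses

Beta is conjugate to the binomial likelihood: posterior = Beta(α+s, β+f).
Match parameters: s=26−22=4, f=32−28=4.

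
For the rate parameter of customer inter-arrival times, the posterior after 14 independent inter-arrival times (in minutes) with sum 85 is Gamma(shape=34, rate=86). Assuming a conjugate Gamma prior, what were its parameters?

Gamma(shape=20, rate=1)

Gamma–exponential conjugacy: posterior shape = α + n, posterior rate = β + Σtᵢ.
So α = 34 − 14 = 20 and β = 86 − 85 = 1.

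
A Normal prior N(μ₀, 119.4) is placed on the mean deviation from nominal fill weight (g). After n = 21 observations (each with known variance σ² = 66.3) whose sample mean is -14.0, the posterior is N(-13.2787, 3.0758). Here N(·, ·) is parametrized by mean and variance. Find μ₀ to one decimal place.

μ₀ = 14.0

The posterior mean is a precision-weighted average: μ_n = (τ₀μ₀ + τ_data·x̄)/(τ₀+τ_data), with τ₀=1/σ₀² and τ_data=n/σ².
Here τ₀ = 1/119.4 = 0.008375 and τ_data = 21/66.3 = 0.316742, so τ_n = 0.325117.
Rearranging for μ₀: μ₀ = (μ_n·τ_n − τ_data·x̄)/τ₀ = (-13.2787·0.325117 − 0.316742·-14.0) / 0.008375 = 0.117257/0.008375 ≈ 14.0.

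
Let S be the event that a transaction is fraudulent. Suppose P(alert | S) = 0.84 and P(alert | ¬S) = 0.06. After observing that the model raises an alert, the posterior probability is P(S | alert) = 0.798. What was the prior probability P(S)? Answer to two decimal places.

P(S) = 0.22

Bayes' rule in odds form gives O(S|E) = O(S)·[P(E|S)/P(E|¬S)], hence O(S) = O(S|E)/LR.
Posterior odds = 0.798/(1−0.798) = 3.9505. LR = 0.84/0.06 = 14.0000.
Prior odds = 3.9505/14.0000 = 0.2822, so P(S) = 0.2822/(1+0.2822) ≈ 0.22.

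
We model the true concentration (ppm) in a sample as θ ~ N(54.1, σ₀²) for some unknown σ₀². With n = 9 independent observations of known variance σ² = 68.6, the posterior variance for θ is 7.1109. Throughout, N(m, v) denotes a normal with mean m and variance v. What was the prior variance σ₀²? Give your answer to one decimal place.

σ₀² = 106.0

Posterior precision equals prior precision plus data precision: 1/σ_n² = 1/σ₀² + n/σ².
So 1/σ₀² = 1/7.1109 − 9/68.6 = 0.140629 − 0.131195 = 0.009434.
Hence σ₀² = 1/0.009434 ≈ 106.0.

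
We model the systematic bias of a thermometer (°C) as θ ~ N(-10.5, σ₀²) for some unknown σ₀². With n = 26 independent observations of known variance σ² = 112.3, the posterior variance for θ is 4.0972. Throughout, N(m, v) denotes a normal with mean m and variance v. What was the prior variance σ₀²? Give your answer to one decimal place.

For the Normal–Normal model with known σ², precisions add: τ_n = τ₀ + n/σ².
So 1/σ₀² = 1/4.0972 − 26/112.3 = 0.244069 − 0.231523 = 0.012546.
Hence σ₀² = 1/0.012546 ≈ 79.7.

σ₀² = 79.7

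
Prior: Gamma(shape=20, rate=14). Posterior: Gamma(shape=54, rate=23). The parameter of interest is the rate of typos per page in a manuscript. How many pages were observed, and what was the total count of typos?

A Gamma(α, β) prior (rate parametrization) on a Poisson rate with n observations summing to S gives posterior Gamma(α+S, β+n).
Matching: Σxᵢ = 54 − 20 = 34 and n = 23 − 14 = 9.

n = 9 pages with total 34 typos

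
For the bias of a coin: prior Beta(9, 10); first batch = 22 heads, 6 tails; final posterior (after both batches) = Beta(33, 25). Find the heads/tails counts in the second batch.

2 heads and 9 tails

Because Beta–binomial updating is additive in the counts, the combined data contributed (α_post−α_prior, β_post−β_prior) successes and failures.
Total across both batches: 33−9=24 heads, 25−10=15 tails.
Subtract the first batch: 24−22=2 heads and 15−6=9 tails.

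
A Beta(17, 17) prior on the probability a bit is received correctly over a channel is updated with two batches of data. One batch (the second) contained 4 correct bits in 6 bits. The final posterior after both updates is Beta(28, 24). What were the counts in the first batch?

7 correct bits and 5 errors

Sequential conjugate updates are equivalent to a single update on the pooled data, so total successes = posterior α − prior α and total failures = posterior β − prior β.
Total across both batches: 28−17=11 correct bits, 24−17=7 errors.
Subtract the second batch: 11−4=7 correct bits and 7−2=5 errors.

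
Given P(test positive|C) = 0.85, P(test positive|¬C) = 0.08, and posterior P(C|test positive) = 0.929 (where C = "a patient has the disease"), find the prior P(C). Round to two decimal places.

In odds form, posterior odds = prior odds × likelihood ratio, so prior odds = posterior odds ÷ LR.
Posterior odds = 0.929/(1−0.929) = 13.0845. LR = 0.85/0.08 = 10.6250.
Prior odds = 13.0845/10.6250 = 1.2315, so P(C) = 1.2315/(1+1.2315) ≈ 0.55.

P(C) = 0.55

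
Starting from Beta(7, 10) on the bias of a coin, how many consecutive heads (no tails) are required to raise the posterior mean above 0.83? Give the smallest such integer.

After k heads and 0 tails the posterior is Beta(7+k, 10), with mean (7+k)/(7+10+k).
Set (7+k)/(17+k) > 0.83 and solve: k > (0.83·17 − 7)/(1 − 0.83) = 41.824.
The smallest integer exceeding 41.824 is 42.

k = 42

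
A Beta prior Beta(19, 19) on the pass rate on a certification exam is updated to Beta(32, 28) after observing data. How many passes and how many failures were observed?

Beta is conjugate to the binomial likelihood: posterior = Beta(a+s, b+f).
Match parameters: s=32−19=13, f=28−19=9.

13 passes and 9 failures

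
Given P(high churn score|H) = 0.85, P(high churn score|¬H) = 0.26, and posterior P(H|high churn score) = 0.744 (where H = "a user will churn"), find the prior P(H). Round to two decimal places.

P(H) = 0.47

Bayes' rule in odds form gives O(H|E) = O(H)·[P(E|H)/P(E|¬H)], hence O(H) = O(H|E)/LR.
Posterior odds = 0.744/(1−0.744) = 2.9062. LR = 0.85/0.26 = 3.2692.
Prior odds = 2.9062/3.2692 = 0.8890, so P(H) = 0.8890/(1+0.8890) ≈ 0.47.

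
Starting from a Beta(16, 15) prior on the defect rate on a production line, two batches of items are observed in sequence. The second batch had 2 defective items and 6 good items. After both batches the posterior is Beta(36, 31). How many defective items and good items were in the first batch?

Because Beta–binomial updating is additive in the counts, the combined data contributed (α_post−α_prior, β_post−β_prior) successes and failures.
Total across both batches: 36−16=20 defective items, 31−15=16 good items.
Subtract the second batch: 20−2=18 defective items and 16−6=10 good items.

18 defective items and 10 good items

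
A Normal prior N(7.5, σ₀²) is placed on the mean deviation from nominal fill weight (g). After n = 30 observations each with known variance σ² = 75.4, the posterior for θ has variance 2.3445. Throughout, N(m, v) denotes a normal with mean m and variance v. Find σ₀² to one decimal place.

σ₀² = 34.9

Posterior precision equals prior precision plus data precision: 1/σ_n² = 1/σ₀² + n/σ².
So 1/σ₀² = 1/2.3445 − 30/75.4 = 0.426530 − 0.397878 = 0.028652.
Hence σ₀² = 1/0.028652 ≈ 34.9.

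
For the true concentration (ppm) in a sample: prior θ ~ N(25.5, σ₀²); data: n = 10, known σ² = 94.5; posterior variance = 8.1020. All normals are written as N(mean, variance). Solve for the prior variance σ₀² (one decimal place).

For the Normal–Normal model with known σ², precisions add: τ_n = τ₀ + n/σ².
So 1/σ₀² = 1/8.1020 − 10/94.5 = 0.123426 − 0.105820 = 0.017606.
Hence σ₀² = 1/0.017606 ≈ 56.8.

σ₀² = 56.8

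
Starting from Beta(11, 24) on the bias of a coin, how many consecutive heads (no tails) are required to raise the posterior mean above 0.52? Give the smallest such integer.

k = 16

After k heads and 0 tails the posterior is Beta(11+k, 24), with mean (11+k)/(11+24+k).
Set (11+k)/(35+k) > 0.52 and solve: k > (0.52·35 − 11)/(1 − 0.52) = 15.000.
The smallest integer exceeding 15.000 is 16.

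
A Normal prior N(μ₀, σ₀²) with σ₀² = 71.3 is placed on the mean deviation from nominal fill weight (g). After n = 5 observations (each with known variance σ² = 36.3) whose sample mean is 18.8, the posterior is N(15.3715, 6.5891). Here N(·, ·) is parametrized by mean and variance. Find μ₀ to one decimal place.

With known observation variance, the Normal–Normal posterior has precision τ_n = τ₀ + n/σ² and mean μ_n = (τ₀μ₀ + (n/σ²)x̄)/τ_n.
Here τ₀ = 1/71.3 = 0.014025 and τ_data = 5/36.3 = 0.137741, so τ_n = 0.151766.
Rearranging for μ₀: μ₀ = (μ_n·τ_n − τ_data·x̄)/τ₀ = (15.3715·0.151766 − 0.137741·18.8) / 0.014025 = -0.256660/0.014025 ≈ -18.3.

μ₀ = -18.3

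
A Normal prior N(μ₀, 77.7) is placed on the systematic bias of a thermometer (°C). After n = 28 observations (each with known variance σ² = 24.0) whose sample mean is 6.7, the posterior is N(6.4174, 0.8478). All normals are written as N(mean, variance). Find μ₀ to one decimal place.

μ₀ = -19.2

The posterior mean is a precision-weighted average: μ_n = (τ₀μ₀ + τ_data·x̄)/(τ₀+τ_data), with τ₀=1/σ₀² and τ_data=n/σ².
Here τ₀ = 1/77.7 = 0.012870 and τ_data = 28/24.0 = 1.166667, so τ_n = 1.179537.
Rearranging for μ₀: μ₀ = (μ_n·τ_n − τ_data·x̄)/τ₀ = (6.4174·1.179537 − 1.166667·6.7) / 0.012870 = -0.247108/0.012870 ≈ -19.2.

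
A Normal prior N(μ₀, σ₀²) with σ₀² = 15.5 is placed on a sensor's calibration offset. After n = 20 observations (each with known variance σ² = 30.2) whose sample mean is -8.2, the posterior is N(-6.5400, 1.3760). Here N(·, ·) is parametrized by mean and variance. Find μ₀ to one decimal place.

With known observation variance, the Normal–Normal posterior has precision τ_n = τ₀ + n/σ² and mean μ_n = (τ₀μ₀ + (n/σ²)x̄)/τ_n.
Here τ₀ = 1/15.5 = 0.064516 and τ_data = 20/30.2 = 0.662252, so τ_n = 0.726768.
Rearranging for μ₀: μ₀ = (μ_n·τ_n − τ_data·x̄)/τ₀ = (-6.5400·0.726768 − 0.662252·-8.2) / 0.064516 = 0.677404/0.064516 ≈ 10.5.

μ₀ = 10.5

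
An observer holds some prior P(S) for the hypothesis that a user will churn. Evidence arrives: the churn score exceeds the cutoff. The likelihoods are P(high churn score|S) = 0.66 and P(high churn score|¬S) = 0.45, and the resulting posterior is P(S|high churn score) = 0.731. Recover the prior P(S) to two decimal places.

In odds form, posterior odds = prior odds × likelihood ratio, so prior odds = posterior odds ÷ LR.
Posterior odds = 0.731/(1−0.731) = 2.7175. LR = 0.66/0.45 = 1.4667.
Prior odds = 2.7175/1.4667 = 1.8528, so P(S) = 1.8528/(1+1.8528) ≈ 0.65.

P(S) = 0.65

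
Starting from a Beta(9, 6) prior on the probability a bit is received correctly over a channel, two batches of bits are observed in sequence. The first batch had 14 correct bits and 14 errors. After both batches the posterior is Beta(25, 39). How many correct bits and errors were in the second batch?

Sequential conjugate updates are equivalent to a single update on the pooled data, so total successes = posterior α − prior α and total failures = posterior β − prior β.
Total across both batches: 25−9=16 correct bits, 39−6=33 errors.
Subtract the first batch: 16−14=2 correct bits and 33−14=19 errors.

2 correct bits and 19 errors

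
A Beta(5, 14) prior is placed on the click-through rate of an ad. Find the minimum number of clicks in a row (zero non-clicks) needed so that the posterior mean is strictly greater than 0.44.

k = 7

After k clicks and 0 non-clicks the posterior is Beta(5+k, 14), with mean (5+k)/(5+14+k).
Set (5+k)/(19+k) > 0.44 and solve: k > (0.44·19 − 5)/(1 − 0.44) = 6.000.
The smallest integer exceeding 6.000 is 7, and checking k=7: (12)/(26) = 0.4615 > 0.44.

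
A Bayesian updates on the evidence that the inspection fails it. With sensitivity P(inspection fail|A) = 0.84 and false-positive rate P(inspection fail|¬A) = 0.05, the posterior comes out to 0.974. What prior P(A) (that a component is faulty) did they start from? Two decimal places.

In odds form, posterior odds = prior odds × likelihood ratio, so prior odds = posterior odds ÷ LR.
Posterior odds = 0.974/(1−0.974) = 37.4615. LR = 0.84/0.05 = 16.8000.
Prior odds = 37.4615/16.8000 = 2.2299, so P(A) = 2.2299/(1+2.2299) ≈ 0.69.

P(A) = 0.69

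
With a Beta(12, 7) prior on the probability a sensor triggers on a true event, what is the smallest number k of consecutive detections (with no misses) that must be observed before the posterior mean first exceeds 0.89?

After k detections and 0 misses the posterior is Beta(12+k, 7), with mean (12+k)/(12+7+k).
Set (12+k)/(19+k) > 0.89 and solve: k > (0.89·19 − 12)/(1 − 0.89) = 44.636.
The smallest integer exceeding 44.636 is 45.

k = 45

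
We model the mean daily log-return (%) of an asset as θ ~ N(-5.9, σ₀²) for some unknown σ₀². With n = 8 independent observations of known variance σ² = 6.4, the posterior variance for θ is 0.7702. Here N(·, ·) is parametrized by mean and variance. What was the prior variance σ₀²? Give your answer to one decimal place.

σ₀² = 20.7

Posterior precision equals prior precision plus data precision: 1/σ_n² = 1/σ₀² + n/σ².
So 1/σ₀² = 1/0.7702 − 8/6.4 = 1.298364 − 1.250000 = 0.048364.
Hence σ₀² = 1/0.048364 ≈ 20.7.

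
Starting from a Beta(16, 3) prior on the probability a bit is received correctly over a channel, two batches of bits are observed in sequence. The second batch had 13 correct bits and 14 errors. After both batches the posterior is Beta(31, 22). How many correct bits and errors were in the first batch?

2 correct bits and 5 errors

Sequential conjugate updates are equivalent to a single update on the pooled data, so total successes = posterior α − prior α and total failures = posterior β − prior β.
Total across both batches: 31−16=15 correct bits, 22−3=19 errors.
Subtract the second batch: 15−13=2 correct bits and 19−14=5 errors.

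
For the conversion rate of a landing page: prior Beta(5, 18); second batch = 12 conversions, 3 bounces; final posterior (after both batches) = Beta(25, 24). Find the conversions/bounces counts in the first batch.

Sequential conjugate updates are equivalent to a single update on the pooled data, so total successes = posterior α − prior α and total failures = posterior β − prior β.
Total across both batches: 25−5=20 conversions, 24−18=6 bounces.
Subtract the second batch: 20−12=8 conversions and 6−3=3 bounces.

8 conversions and 3 bounces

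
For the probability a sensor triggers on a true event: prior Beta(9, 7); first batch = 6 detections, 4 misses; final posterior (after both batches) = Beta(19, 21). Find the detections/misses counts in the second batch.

Sequential conjugate updates are equivalent to a single update on the pooled data, so total successes = posterior α − prior α and total failures = posterior β − prior β.
Total across both batches: 19−9=10 detections, 21−7=14 misses.
Subtract the first batch: 10−6=4 detections and 14−4=10 misses.

4 detections and 10 misses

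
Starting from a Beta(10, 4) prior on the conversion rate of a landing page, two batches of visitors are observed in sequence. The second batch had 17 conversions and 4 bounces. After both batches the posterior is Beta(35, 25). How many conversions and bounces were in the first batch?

8 conversions and 17 bounces

Because Beta–binomial updating is additive in the counts, the combined data contributed (α_post−α_prior, β_post−β_prior) successes and failures.
Total across both batches: 35−10=25 conversions, 25−4=21 bounces.
Subtract the second batch: 25−17=8 conversions and 21−4=17 bounces.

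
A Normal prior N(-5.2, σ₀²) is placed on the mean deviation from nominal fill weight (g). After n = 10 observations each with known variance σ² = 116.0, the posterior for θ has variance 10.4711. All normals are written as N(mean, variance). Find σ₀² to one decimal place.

σ₀² = 107.6

For the Normal–Normal model with known σ², precisions add: τ_n = τ₀ + n/σ².
So 1/σ₀² = 1/10.4711 − 10/116.0 = 0.095501 − 0.086207 = 0.009294.
Hence σ₀² = 1/0.009294 ≈ 107.6.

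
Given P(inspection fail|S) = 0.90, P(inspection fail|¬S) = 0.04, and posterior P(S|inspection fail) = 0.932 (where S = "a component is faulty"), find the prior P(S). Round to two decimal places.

P(S) = 0.38

In odds form, posterior odds = prior odds × likelihood ratio, so prior odds = posterior odds ÷ LR.
Posterior odds = 0.932/(1−0.932) = 13.7059. LR = 0.90/0.04 = 22.5000.
Prior odds = 13.7059/22.5000 = 0.6092, so P(S) = 0.6092/(1+0.6092) ≈ 0.38.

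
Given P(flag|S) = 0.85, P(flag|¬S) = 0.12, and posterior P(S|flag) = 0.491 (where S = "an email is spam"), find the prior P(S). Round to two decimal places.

P(S) = 0.12

In odds form, posterior odds = prior odds × likelihood ratio, so prior odds = posterior odds ÷ LR.
Posterior odds = 0.491/(1−0.491) = 0.9646. LR = 0.85/0.12 = 7.0833.
Prior odds = 0.9646/7.0833 = 0.1362, so P(S) = 0.1362/(1+0.1362) ≈ 0.12.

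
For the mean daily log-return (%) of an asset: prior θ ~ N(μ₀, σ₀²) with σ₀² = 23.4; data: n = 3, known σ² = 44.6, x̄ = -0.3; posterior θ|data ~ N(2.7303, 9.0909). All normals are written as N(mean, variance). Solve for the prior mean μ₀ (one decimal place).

The posterior mean is a precision-weighted average: μ_n = (τ₀μ₀ + τ_data·x̄)/(τ₀+τ_data), with τ₀=1/σ₀² and τ_data=n/σ².
Here τ₀ = 1/23.4 = 0.042735 and τ_data = 3/44.6 = 0.067265, so τ_n = 0.110000.
Rearranging for μ₀: μ₀ = (μ_n·τ_n − τ_data·x̄)/τ₀ = (2.7303·0.110000 − 0.067265·-0.3) / 0.042735 = 0.320513/0.042735 ≈ 7.5.

μ₀ = 7.5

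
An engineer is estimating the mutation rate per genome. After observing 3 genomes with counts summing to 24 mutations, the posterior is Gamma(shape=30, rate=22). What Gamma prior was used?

Gamma(shape=6, rate=19)

Gamma–Poisson conjugacy: posterior shape = α + Σxᵢ, posterior rate = β + n.
So α = 30 − 24 = 6 and β = 22 − 3 = 19.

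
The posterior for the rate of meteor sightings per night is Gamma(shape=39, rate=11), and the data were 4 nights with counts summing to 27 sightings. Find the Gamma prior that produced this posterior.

Gamma(shape=12, rate=7)

Gamma–Poisson conjugacy: posterior shape = α + Σxᵢ, posterior rate = β + n.
So α = 39 − 27 = 12 and β = 11 − 4 = 7.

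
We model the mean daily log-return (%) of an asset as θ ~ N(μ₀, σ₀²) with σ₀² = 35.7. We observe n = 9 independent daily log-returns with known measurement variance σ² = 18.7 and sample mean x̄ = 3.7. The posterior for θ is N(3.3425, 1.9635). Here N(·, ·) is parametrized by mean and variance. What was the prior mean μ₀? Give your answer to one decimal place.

The posterior mean is a precision-weighted average: μ_n = (τ₀μ₀ + τ_data·x̄)/(τ₀+τ_data), with τ₀=1/σ₀² and τ_data=n/σ².
Here τ₀ = 1/35.7 = 0.028011 and τ_data = 9/18.7 = 0.481283, so τ_n = 0.509294.
Rearranging for μ₀: μ₀ = (μ_n·τ_n − τ_data·x̄)/τ₀ = (3.3425·0.509294 − 0.481283·3.7) / 0.028011 = -0.078432/0.028011 ≈ -2.8.

μ₀ = -2.8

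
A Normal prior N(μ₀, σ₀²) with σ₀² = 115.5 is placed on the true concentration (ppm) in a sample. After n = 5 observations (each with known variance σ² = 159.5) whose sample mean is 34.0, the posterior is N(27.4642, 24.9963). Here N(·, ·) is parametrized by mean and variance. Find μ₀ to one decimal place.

With known observation variance, the Normal–Normal posterior has precision τ_n = τ₀ + n/σ² and mean μ_n = (τ₀μ₀ + (n/σ²)x̄)/τ_n.
Here τ₀ = 1/115.5 = 0.008658 and τ_data = 5/159.5 = 0.031348, so τ_n = 0.040006.
Rearranging for μ₀: μ₀ = (μ_n·τ_n − τ_data·x̄)/τ₀ = (27.4642·0.040006 − 0.031348·34.0) / 0.008658 = 0.032901/0.008658 ≈ 3.8.

μ₀ = 3.8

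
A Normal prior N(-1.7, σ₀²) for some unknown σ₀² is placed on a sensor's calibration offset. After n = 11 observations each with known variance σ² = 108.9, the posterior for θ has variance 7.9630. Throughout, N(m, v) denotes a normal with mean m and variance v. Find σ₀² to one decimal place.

For the Normal–Normal model with known σ², precisions add: τ_n = τ₀ + n/σ².
So 1/σ₀² = 1/7.9630 − 11/108.9 = 0.125581 − 0.101010 = 0.024571.
Hence σ₀² = 1/0.024571 ≈ 40.7.

σ₀² = 40.7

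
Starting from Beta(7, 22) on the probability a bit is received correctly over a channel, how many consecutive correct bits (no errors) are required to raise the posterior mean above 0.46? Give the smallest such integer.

After k correct bits and 0 errors the posterior is Beta(7+k, 22), with mean (7+k)/(7+22+k).
Set (7+k)/(29+k) > 0.46 and solve: k > (0.46·29 − 7)/(1 − 0.46) = 11.741.
The smallest integer exceeding 11.741 is 12, and checking k=12: (19)/(41) = 0.4634 > 0.46.

k = 12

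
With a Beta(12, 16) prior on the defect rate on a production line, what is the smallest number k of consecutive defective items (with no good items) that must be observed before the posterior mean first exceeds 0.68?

After k defective items and 0 good items the posterior is Beta(12+k, 16), with mean (12+k)/(12+16+k).
Set (12+k)/(28+k) > 0.68 and solve: k > (0.68·28 − 12)/(1 − 0.68) = 22.000.
The smallest integer exceeding 22.000 is 23.

k = 23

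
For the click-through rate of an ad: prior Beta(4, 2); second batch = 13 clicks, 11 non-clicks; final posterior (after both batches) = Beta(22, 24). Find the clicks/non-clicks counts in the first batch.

Because Beta–binomial updating is additive in the counts, the combined data contributed (α_post−α_prior, β_post−β_prior) successes and failures.
Total across both batches: 22−4=18 clicks, 24−2=22 non-clicks.
Subtract the second batch: 18−13=5 clicks and 22−11=11 non-clicks.

5 clicks and 11 non-clicks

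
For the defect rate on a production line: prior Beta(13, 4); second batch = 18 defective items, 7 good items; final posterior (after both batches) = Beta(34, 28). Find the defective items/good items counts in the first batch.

3 defective items and 17 good items

Sequential conjugate updates are equivalent to a single update on the pooled data, so total successes = posterior α − prior α and total failures = posterior β − prior β.
Total across both batches: 34−13=21 defective items, 28−4=24 good items.
Subtract the second batch: 21−18=3 defective items and 24−7=17 good items.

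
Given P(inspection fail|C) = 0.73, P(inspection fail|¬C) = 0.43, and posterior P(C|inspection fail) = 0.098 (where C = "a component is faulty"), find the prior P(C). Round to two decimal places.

In odds form, posterior odds = prior odds × likelihood ratio, so prior odds = posterior odds ÷ LR.
Posterior odds = 0.098/(1−0.098) = 0.1086. LR = 0.73/0.43 = 1.6977.
Prior odds = 0.1086/1.6977 = 0.0640, so P(C) = 0.0640/(1+0.0640) ≈ 0.06.

P(C) = 0.06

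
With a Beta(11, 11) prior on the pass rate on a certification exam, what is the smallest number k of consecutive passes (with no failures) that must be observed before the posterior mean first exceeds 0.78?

After k passes and 0 failures the posterior is Beta(11+k, 11), with mean (11+k)/(11+11+k).
Set (11+k)/(22+k) > 0.78 and solve: k > (0.78·22 − 11)/(1 − 0.78) = 28.000.
The smallest integer exceeding 28.000 is 29, and checking k=29: (40)/(51) = 0.7843 > 0.78.

k = 29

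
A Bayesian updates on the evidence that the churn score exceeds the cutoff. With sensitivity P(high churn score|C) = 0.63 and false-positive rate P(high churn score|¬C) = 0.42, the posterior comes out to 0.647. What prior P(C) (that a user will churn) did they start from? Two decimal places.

P(C) = 0.55

Bayes' rule in odds form gives O(C|E) = O(C)·[P(E|C)/P(E|¬C)], hence O(C) = O(C|E)/LR.
Posterior odds = 0.647/(1−0.647) = 1.8329. LR = 0.63/0.42 = 1.5000.
Prior odds = 1.8329/1.5000 = 1.2219, so P(C) = 1.2219/(1+1.2219) ≈ 0.55.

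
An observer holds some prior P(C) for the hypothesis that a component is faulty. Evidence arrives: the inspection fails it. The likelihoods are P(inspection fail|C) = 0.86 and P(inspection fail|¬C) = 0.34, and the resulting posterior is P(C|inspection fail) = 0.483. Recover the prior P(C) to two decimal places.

In odds form, posterior odds = prior odds × likelihood ratio, so prior odds = posterior odds ÷ LR.
Posterior odds = 0.483/(1−0.483) = 0.9342. LR = 0.86/0.34 = 2.5294.
Prior odds = 0.9342/2.5294 = 0.3693, so P(C) = 0.3693/(1+0.3693) ≈ 0.27.

P(C) = 0.27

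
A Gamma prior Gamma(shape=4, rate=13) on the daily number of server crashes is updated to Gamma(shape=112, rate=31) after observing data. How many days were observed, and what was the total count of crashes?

A Gamma(α, β) prior (rate parametrization) on a Poisson rate with n observations summing to S gives posterior Gamma(α+S, β+n).
Matching: Σxᵢ = 112 − 4 = 108 and n = 31 − 13 = 18.

n = 18 days with total 108 crashes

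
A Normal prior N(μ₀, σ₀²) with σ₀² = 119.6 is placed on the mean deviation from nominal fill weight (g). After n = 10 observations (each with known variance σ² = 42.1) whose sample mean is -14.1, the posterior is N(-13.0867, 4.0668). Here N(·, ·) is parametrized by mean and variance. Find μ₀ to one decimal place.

With known observation variance, the Normal–Normal posterior has precision τ_n = τ₀ + n/σ² and mean μ_n = (τ₀μ₀ + (n/σ²)x̄)/τ_n.
Here τ₀ = 1/119.6 = 0.008361 and τ_data = 10/42.1 = 0.237530, so τ_n = 0.245891.
Rearranging for μ₀: μ₀ = (μ_n·τ_n − τ_data·x̄)/τ₀ = (-13.0867·0.245891 − 0.237530·-14.1) / 0.008361 = 0.131271/0.008361 ≈ 15.7.

μ₀ = 15.7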